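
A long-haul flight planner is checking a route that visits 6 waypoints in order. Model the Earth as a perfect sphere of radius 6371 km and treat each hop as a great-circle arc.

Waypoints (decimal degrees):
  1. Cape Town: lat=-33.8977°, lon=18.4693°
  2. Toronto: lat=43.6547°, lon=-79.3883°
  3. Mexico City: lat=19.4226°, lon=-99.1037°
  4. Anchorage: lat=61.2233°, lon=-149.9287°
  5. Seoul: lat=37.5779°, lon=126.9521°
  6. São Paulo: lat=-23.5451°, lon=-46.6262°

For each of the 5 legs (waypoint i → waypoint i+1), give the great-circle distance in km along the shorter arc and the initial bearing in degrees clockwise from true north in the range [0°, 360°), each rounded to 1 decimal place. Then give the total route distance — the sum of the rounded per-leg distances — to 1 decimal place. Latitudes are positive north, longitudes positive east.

Leg 1: dist=13103.9 km, bearing=305.8°
Leg 2: dist=3260.3 km, bearing=220.5°
Leg 3: dist=6079.3 km, bearing=332.8°
Leg 4: dist=6063.8 km, bearing=285.0°
Leg 5: dist=18339.1 km, bearing=336.8°
Total: 46846.4 km

Leg 1: φ1=-0.5916265, φ2=0.7619182, Δφ=1.3535447, Δλ=-1.7079373 rad; a=sin²(Δφ/2)+cosφ1·cosφ2·sin²(Δλ/2)=0.7335476125; c=2·atan2(√a, √(1-a))=2.056799068; dist=6371·c=13103.867 ≈ 13103.9 km; running total=13103.9 km
Leg 1 bearing: y=sinΔλ·cosφ2=-0.71672002, x=cosφ1·sinφ2-sinφ1·cosφ2·cosΔλ=0.51781702; θ=atan2(y, x)=-54.1526° <0 so +360° → 305.8474° ≈ 305.8°
Leg 2: φ1=0.7619182, φ2=0.3389883, Δφ=-0.4229299, Δλ=-0.3440986 rad; a=sin²(Δφ/2)+cosφ1·cosφ2·sin²(Δλ/2)=0.0640542360; c=2·atan2(√a, √(1-a))=0.511744555; dist=6371·c=3260.325 ≈ 3260.3 km; running total=16364.2 km
Leg 2 bearing: y=sinΔλ·cosφ2=-0.31815033, x=cosφ1·sinφ2-sinφ1·cosφ2·cosΔλ=-0.37227077; θ=atan2(y, x)=-139.4821° <0 so +360° → 220.5179° ≈ 220.5°
Leg 3: φ1=0.3389883, φ2=1.0685482, Δφ=0.7295598, Δλ=-0.8870636 rad; a=sin²(Δφ/2)+cosφ1·cosφ2·sin²(Δλ/2)=0.2108725047; c=2·atan2(√a, √(1-a))=0.954208130; dist=6371·c=6079.260 ≈ 6079.3 km; running total=22443.5 km
Leg 3 bearing: y=sinΔλ·cosφ2=-0.37318889, x=cosφ1·sinφ2-sinφ1·cosφ2·cosΔλ=0.72550067; θ=atan2(y, x)=-27.2207° <0 so +360° → 332.7793° ≈ 332.8°
Leg 4: φ1=1.0685482, φ2=0.6558581, Δφ=-0.4126901, Δλ=4.8324816 rad; a=sin²(Δφ/2)+cosφ1·cosφ2·sin²(Δλ/2)=0.2098832620; c=2·atan2(√a, √(1-a))=0.951780998; dist=6371·c=6063.797 ≈ 6063.8 km; running total=28507.3 km
Leg 4 bearing: y=sinΔλ·cosφ2=-0.78681680, x=cosφ1·sinφ2-sinφ1·cosφ2·cosΔλ=0.21035311; θ=atan2(y, x)=-75.0322° <0 so +360° → 284.9678° ≈ 285.0°
Leg 5: φ1=0.6558581, φ2=-0.4109395, Δφ=-1.0667976, Δλ=-3.0295128 rad; a=sin²(Δφ/2)+cosφ1·cosφ2·sin²(Δλ/2)=0.9827992347; c=2·atan2(√a, √(1-a))=2.878531426; dist=6371·c=18339.124 ≈ 18339.1 km; running total=46846.4 km
Leg 5 bearing: y=sinΔλ·cosφ2=-0.10253372, x=cosφ1·sinφ2-sinφ1·cosφ2·cosΔλ=0.23896952; θ=atan2(y, x)=-23.2225° <0 so +360° → 336.7775° ≈ 336.8°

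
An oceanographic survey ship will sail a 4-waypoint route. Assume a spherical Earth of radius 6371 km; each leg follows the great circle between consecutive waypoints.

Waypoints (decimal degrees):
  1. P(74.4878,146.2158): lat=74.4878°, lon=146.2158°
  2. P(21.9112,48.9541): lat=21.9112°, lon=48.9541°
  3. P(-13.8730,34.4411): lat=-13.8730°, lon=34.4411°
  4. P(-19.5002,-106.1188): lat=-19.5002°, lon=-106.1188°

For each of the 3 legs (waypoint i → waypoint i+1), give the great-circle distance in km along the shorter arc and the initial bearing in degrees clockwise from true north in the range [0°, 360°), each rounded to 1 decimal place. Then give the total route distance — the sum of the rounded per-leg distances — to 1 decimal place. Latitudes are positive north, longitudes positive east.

Leg 1: dist=7877.0 km, bearing=283.0°
Leg 2: dist=4282.3 km, bearing=203.0°
Leg 3: dist=14322.8 km, bearing=230.2°
Total: 26482.1 km

Leg 1: φ1=1.3000574, φ2=0.3824226, Δφ=-0.9176348, Δλ=-1.6975369 rad; a=sin²(Δφ/2)+cosφ1·cosφ2·sin²(Δλ/2)=0.3358936926; c=2·atan2(√a, √(1-a))=1.236385581; dist=6371·c=7877.013 ≈ 7877.0 km; running total=7877.0 km
Leg 1 bearing: y=sinΔλ·cosφ2=-0.92032188, x=cosφ1·sinφ2-sinφ1·cosφ2·cosΔλ=0.21280064; θ=atan2(y, x)=-76.9806° <0 so +360° → 283.0194° ≈ 283.0°
Leg 2: φ1=0.3824226, φ2=-0.2421295, Δφ=-0.6245521, Δλ=-0.2532996 rad; a=sin²(Δφ/2)+cosφ1·cosφ2·sin²(Δλ/2)=0.1087577581; c=2·atan2(√a, √(1-a))=0.672150404; dist=6371·c=4282.270 ≈ 4282.3 km; running total=12159.3 km
Leg 2 bearing: y=sinΔλ·cosφ2=-0.24328957, x=cosφ1·sinφ2-sinφ1·cosφ2·cosΔλ=-0.57317381; θ=atan2(y, x)=-157.0007° <0 so +360° → 202.9993° ≈ 203.0°
Leg 3: φ1=-0.2421295, φ2=-0.3403427, Δφ=-0.0982132, Δλ=-2.4532331 rad; a=sin²(Δφ/2)+cosφ1·cosφ2·sin²(Δλ/2)=0.8133586218; c=2·atan2(√a, √(1-a))=2.248129635; dist=6371·c=14322.834 ≈ 14322.8 km; running total=26482.1 km
Leg 3 bearing: y=sinΔλ·cosφ2=-0.59883223, x=cosφ1·sinφ2-sinφ1·cosφ2·cosΔλ=-0.49862356; θ=atan2(y, x)=-129.7828° <0 so +360° → 230.2172° ≈ 230.2°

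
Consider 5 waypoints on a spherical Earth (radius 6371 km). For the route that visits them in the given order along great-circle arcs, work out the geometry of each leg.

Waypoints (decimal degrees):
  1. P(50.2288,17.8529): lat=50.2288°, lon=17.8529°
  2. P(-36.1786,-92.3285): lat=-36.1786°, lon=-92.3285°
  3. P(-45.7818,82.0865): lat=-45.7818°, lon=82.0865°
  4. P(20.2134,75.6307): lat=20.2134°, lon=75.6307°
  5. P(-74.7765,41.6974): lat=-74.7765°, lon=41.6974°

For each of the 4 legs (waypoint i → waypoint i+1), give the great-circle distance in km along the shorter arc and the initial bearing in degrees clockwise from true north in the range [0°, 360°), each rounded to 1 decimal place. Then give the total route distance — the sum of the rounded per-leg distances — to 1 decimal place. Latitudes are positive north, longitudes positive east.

Leg 1: φ1=0.8766579, φ2=-0.6314357, Δφ=-1.5080936, Δλ=-1.9230282 rad; a=sin²(Δφ/2)+cosφ1·cosφ2·sin²(Δλ/2)=0.8159280267; c=2·atan2(√a, √(1-a))=2.254741851; dist=6371·c=14364.960 ≈ 14365.0 km; running total=14365.0 km
Leg 1 bearing: y=sinΔλ·cosφ2=-0.75762403, x=cosφ1·sinφ2-sinφ1·cosφ2·cosΔλ=-0.16359630; θ=atan2(y, x)=-102.1850° <0 so +360° → 257.8150° ≈ 257.8°
Leg 2: φ1=-0.6314357, φ2=-0.7990431, Δφ=-0.1676075, Δλ=3.0441160 rad; a=sin²(Δφ/2)+cosφ1·cosφ2·sin²(Δλ/2)=0.5685926258; c=2·atan2(√a, √(1-a))=1.708415564; dist=6371·c=10884.316 ≈ 10884.3 km; running total=25249.3 km
Leg 2 bearing: y=sinΔλ·cosφ2=0.06787190, x=cosφ1·sinφ2-sinφ1·cosφ2·cosΔλ=-0.98821739; θ=atan2(y, x)=176.0710° ≈ 176.1°
Leg 3: φ1=-0.7990431, φ2=0.3527904, Δφ=1.1518335, Δλ=-0.1126750 rad; a=sin²(Δφ/2)+cosφ1·cosφ2·sin²(Δλ/2)=0.2986683571; c=2·atan2(√a, √(1-a))=1.156371749; dist=6371·c=7367.244 ≈ 7367.2 km; running total=32616.5 km
Leg 3 bearing: y=sinΔλ·cosφ2=-0.10551198, x=cosφ1·sinφ2-sinφ1·cosφ2·cosΔλ=0.90924667; θ=atan2(y, x)=-6.6192° <0 so +360° → 353.3808° ≈ 353.4°
Leg 4: φ1=0.3527904, φ2=-1.3050961, Δφ=-1.6578865, Δλ=-0.5922478 rad; a=sin²(Δφ/2)+cosφ1·cosφ2·sin²(Δλ/2)=0.5644736090; c=2·atan2(√a, √(1-a))=1.700103588; dist=6371·c=10831.360 ≈ 10831.4 km; running total=43447.9 km
Leg 4 bearing: y=sinΔλ·cosφ2=-0.14658212, x=cosφ1·sinφ2-sinφ1·cosφ2·cosΔλ=-0.98075802; θ=atan2(y, x)=-171.4996° <0 so +360° → 188.5004° ≈ 188.5°

Leg 1: dist=14365.0 km, bearing=257.8°
Leg 2: dist=10884.3 km, bearing=176.1°
Leg 3: dist=7367.2 km, bearing=353.4°
Leg 4: dist=10831.4 km, bearing=188.5°
Total: 43447.9 km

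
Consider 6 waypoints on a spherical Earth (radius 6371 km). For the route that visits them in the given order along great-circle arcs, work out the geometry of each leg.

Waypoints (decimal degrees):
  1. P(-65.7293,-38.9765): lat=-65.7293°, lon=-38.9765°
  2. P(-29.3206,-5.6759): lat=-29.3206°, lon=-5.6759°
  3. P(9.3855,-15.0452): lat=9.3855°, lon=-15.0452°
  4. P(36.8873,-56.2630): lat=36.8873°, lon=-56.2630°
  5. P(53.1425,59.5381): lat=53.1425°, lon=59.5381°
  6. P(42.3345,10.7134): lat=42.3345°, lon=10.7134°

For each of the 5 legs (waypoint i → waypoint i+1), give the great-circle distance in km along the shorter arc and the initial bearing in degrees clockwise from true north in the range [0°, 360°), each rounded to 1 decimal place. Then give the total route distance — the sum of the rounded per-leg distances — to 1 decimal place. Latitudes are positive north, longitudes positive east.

Leg 1: dist=4643.4 km, bearing=46.0°
Leg 2: dist=4419.5 km, bearing=345.5°
Leg 3: dist=5143.2 km, bearing=313.2°
Leg 4: dist=8256.1 km, bearing=34.1°
Leg 5: dist=3760.8 km, bearing=271.5°
Total: 26223.0 km

Leg 1: φ1=-1.1471927, φ2=-0.5117410, Δφ=0.6354517, Δλ=0.5812051 rad; a=sin²(Δφ/2)+cosφ1·cosφ2·sin²(Δλ/2)=0.1270217046; c=2·atan2(√a, √(1-a))=0.728826304; dist=6371·c=4643.352 ≈ 4643.4 km; running total=4643.4 km
Leg 1 bearing: y=sinΔλ·cosφ2=0.47869693, x=cosφ1·sinφ2-sinφ1·cosφ2·cosΔλ=0.46303133; θ=atan2(y, x)=45.9530° ≈ 46.0°
Leg 2: φ1=-0.5117410, φ2=0.1638079, Δφ=0.6755489, Δλ=-0.1635251 rad; a=sin²(Δφ/2)+cosφ1·cosφ2·sin²(Δλ/2)=0.1155559611; c=2·atan2(√a, √(1-a))=0.693696052; dist=6371·c=4419.538 ≈ 4419.5 km; running total=9062.9 km
Leg 2 bearing: y=sinΔλ·cosφ2=-0.16061803, x=cosφ1·sinφ2-sinφ1·cosφ2·cosΔλ=0.61888042; θ=atan2(y, x)=-14.5490° <0 so +360° → 345.4510° ≈ 345.5°
Leg 3: φ1=0.1638079, φ2=0.6438048, Δφ=0.4799970, Δλ=-0.7193863 rad; a=sin²(Δφ/2)+cosφ1·cosφ2·sin²(Δλ/2)=0.1542686422; c=2·atan2(√a, √(1-a))=0.807284465; dist=6371·c=5143.209 ≈ 5143.2 km; running total=14206.1 km
Leg 3 bearing: y=sinΔλ·cosφ2=-0.52701844, x=cosφ1·sinφ2-sinφ1·cosφ2·cosΔλ=0.49409602; θ=atan2(y, x)=-46.8467° <0 so +360° → 313.1533° ≈ 313.2°
Leg 4: φ1=0.6438048, φ2=0.9275116, Δφ=0.2837068, Δλ=2.0211105 rad; a=sin²(Δφ/2)+cosφ1·cosφ2·sin²(Δλ/2)=0.3642695385; c=2·atan2(√a, √(1-a))=1.295885698; dist=6371·c=8256.088 ≈ 8256.1 km; running total=22462.2 km
Leg 4 bearing: y=sinΔλ·cosφ2=0.54003039, x=cosφ1·sinφ2-sinφ1·cosφ2·cosΔλ=0.79666564; θ=atan2(y, x)=34.1319° ≈ 34.1°
Leg 5: φ1=0.9275116, φ2=0.7388764, Δφ=-0.1886352, Δλ=-0.8521518 rad; a=sin²(Δφ/2)+cosφ1·cosφ2·sin²(Δλ/2)=0.0846112062; c=2·atan2(√a, √(1-a))=0.590293076; dist=6371·c=3760.757 ≈ 3760.8 km; running total=26223.0 km
Leg 5 bearing: y=sinΔλ·cosφ2=-0.55641431, x=cosφ1·sinφ2-sinφ1·cosφ2·cosΔλ=0.01455060; θ=atan2(y, x)=-88.5020° <0 so +360° → 271.4980° ≈ 271.5°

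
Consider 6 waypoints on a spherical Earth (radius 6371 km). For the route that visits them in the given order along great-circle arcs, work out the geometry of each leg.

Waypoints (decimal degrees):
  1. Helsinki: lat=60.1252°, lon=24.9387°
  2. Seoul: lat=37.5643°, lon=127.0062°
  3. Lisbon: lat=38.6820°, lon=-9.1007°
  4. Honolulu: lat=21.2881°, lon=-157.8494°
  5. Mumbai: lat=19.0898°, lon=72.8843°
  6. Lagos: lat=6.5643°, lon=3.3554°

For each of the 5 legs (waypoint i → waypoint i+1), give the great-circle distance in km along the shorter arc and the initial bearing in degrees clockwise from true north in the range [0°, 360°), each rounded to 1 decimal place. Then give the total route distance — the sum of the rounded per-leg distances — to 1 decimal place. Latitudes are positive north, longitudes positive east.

Leg 1: φ1=1.0493827, φ2=0.6556207, Δφ=-0.3937620, Δλ=1.7814139 rad; a=sin²(Δφ/2)+cosφ1·cosφ2·sin²(Δλ/2)=0.2769535434; c=2·atan2(√a, √(1-a))=1.108401287; dist=6371·c=7061.625 ≈ 7061.6 km; running total=7061.6 km
Leg 1 bearing: y=sinΔλ·cosφ2=0.77515323, x=cosφ1·sinφ2-sinφ1·cosφ2·cosΔλ=0.44736851; θ=atan2(y, x)=60.0092° ≈ 60.0°
Leg 2: φ1=0.6556207, φ2=0.6751283, Δφ=0.0195075, Δλ=-2.3755135 rad; a=sin²(Δφ/2)+cosφ1·cosφ2·sin²(Δλ/2)=0.5324415666; c=2·atan2(√a, √(1-a))=1.635725071; dist=6371·c=10421.204 ≈ 10421.2 km; running total=17482.8 km
Leg 2 bearing: y=sinΔλ·cosφ2=-0.54122030, x=cosφ1·sinφ2-sinφ1·cosφ2·cosΔλ=0.83837388; θ=atan2(y, x)=-32.8447° <0 so +360° → 327.1553° ≈ 327.2°
Leg 3: φ1=0.6751283, φ2=0.3715474, Δφ=-0.3035808, Δλ=-2.5961546 rad; a=sin²(Δφ/2)+cosφ1·cosφ2·sin²(Δλ/2)=0.6974558572; c=2·atan2(√a, √(1-a))=1.976768080; dist=6371·c=12593.989 ≈ 12594.0 km; running total=30076.8 km
Leg 3 bearing: y=sinΔλ·cosφ2=-0.48339370, x=cosφ1·sinφ2-sinφ1·cosφ2·cosΔλ=0.78126517; θ=atan2(y, x)=-31.7464° <0 so +360° → 328.2536° ≈ 328.3°
Leg 4: φ1=0.3715474, φ2=0.3331799, Δφ=-0.0383676, Δλ=4.0270628 rad; a=sin²(Δφ/2)+cosφ1·cosφ2·sin²(Δλ/2)=0.7192848212; c=2·atan2(√a, √(1-a))=2.024802791; dist=6371·c=12900.019 ≈ 12900.0 km; running total=42976.8 km
Leg 4 bearing: y=sinΔλ·cosφ2=-0.73163646, x=cosφ1·sinφ2-sinφ1·cosφ2·cosΔλ=0.52188578; θ=atan2(y, x)=-54.4992° <0 so +360° → 305.5008° ≈ 305.5°
Leg 5: φ1=0.3331799, φ2=0.1145686, Δφ=-0.2186112, Δλ=-1.2135082 rad; a=sin²(Δφ/2)+cosφ1·cosφ2·sin²(Δλ/2)=0.3171385130; c=2·atan2(√a, √(1-a))=1.196386855; dist=6371·c=7622.181 ≈ 7622.2 km; running total=50599.0 km
Leg 5 bearing: y=sinΔλ·cosφ2=-0.93070691, x=cosφ1·sinφ2-sinφ1·cosφ2·cosΔλ=-0.00559933; θ=atan2(y, x)=-90.3447° <0 so +360° → 269.6553° ≈ 269.7°

Leg 1: dist=7061.6 km, bearing=60.0°
Leg 2: dist=10421.2 km, bearing=327.2°
Leg 3: dist=12594.0 km, bearing=328.3°
Leg 4: dist=12900.0 km, bearing=305.5°
Leg 5: dist=7622.2 km, bearing=269.7°
Total: 50599.0 km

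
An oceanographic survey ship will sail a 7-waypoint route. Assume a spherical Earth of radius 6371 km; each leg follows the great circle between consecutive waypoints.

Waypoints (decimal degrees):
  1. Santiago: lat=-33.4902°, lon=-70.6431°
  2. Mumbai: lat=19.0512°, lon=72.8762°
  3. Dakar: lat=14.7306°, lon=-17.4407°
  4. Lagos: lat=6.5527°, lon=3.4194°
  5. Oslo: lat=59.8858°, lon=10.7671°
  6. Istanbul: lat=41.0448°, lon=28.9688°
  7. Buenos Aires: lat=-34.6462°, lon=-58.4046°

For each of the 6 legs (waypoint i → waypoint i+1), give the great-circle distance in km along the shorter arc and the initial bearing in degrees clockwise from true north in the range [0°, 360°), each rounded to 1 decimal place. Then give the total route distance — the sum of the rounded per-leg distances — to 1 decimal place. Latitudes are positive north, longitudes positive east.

Leg 1: dist=16065.9 km, bearing=104.7°
Leg 2: dist=9510.5 km, bearing=284.1°
Leg 3: dist=2451.9 km, bearing=109.6°
Leg 4: dist=5962.8 km, bearing=4.6°
Leg 5: dist=2441.2 km, bearing=140.9°
Leg 6: dist=12250.8 km, bearing=241.1°
Total: 48683.1 km

Leg 1: φ1=-0.5845143, φ2=0.3325062, Δφ=0.9170204, Δλ=2.5048843 rad; a=sin²(Δφ/2)+cosφ1·cosφ2·sin²(Δλ/2)=0.9069758848; c=2·atan2(√a, √(1-a))=2.521718841; dist=6371·c=16065.871 ≈ 16065.9 km; running total=16065.9 km
Leg 1 bearing: y=sinΔλ·cosφ2=0.56198674, x=cosφ1·sinφ2-sinφ1·cosφ2·cosΔλ=-0.14715102; θ=atan2(y, x)=104.6730° ≈ 104.7°
Leg 2: φ1=0.3325062, φ2=0.2570975, Δφ=-0.0754087, Δλ=-1.5763273 rad; a=sin²(Δφ/2)+cosφ1·cosφ2·sin²(Δλ/2)=0.4610288278; c=2·atan2(√a, √(1-a))=1.492774849; dist=6371·c=9510.469 ≈ 9510.5 km; running total=25576.4 km
Leg 2 bearing: y=sinΔλ·cosφ2=-0.96711730, x=cosφ1·sinφ2-sinφ1·cosφ2·cosΔλ=0.24209321; θ=atan2(y, x)=-75.9463° <0 so +360° → 284.0537° ≈ 284.1°
Leg 3: φ1=0.2570975, φ2=0.1143662, Δφ=-0.1427313, Δλ=0.3640774 rad; a=sin²(Δφ/2)+cosφ1·cosφ2·sin²(Δλ/2)=0.0365738116; c=2·atan2(√a, √(1-a))=0.384856338; dist=6371·c=2451.920 ≈ 2451.9 km; running total=28028.3 km
Leg 3 bearing: y=sinΔλ·cosφ2=0.35376114, x=cosφ1·sinφ2-sinφ1·cosφ2·cosΔλ=-0.12568902; θ=atan2(y, x)=109.5598° ≈ 109.6°
Leg 4: φ1=0.1143662, φ2=1.0452044, Δφ=0.9308382, Δλ=0.1282416 rad; a=sin²(Δφ/2)+cosφ1·cosφ2·sin²(Δλ/2)=0.2034656179; c=2·atan2(√a, √(1-a))=0.935931402; dist=6371·c=5962.819 ≈ 5962.8 km; running total=33991.1 km
Leg 4 bearing: y=sinΔλ·cosφ2=0.06416580, x=cosφ1·sinφ2-sinφ1·cosφ2·cosΔλ=0.80259092; θ=atan2(y, x)=4.5710° ≈ 4.6°
Leg 5: φ1=1.0452044, φ2=0.7163669, Δφ=-0.3288375, Δλ=0.3176796 rad; a=sin²(Δφ/2)+cosφ1·cosφ2·sin²(Δλ/2)=0.0362578186; c=2·atan2(√a, √(1-a))=0.383169441; dist=6371·c=2441.173 ≈ 2441.2 km; running total=36432.3 km
Leg 5 bearing: y=sinΔλ·cosφ2=0.23558312, x=cosφ1·sinφ2-sinφ1·cosφ2·cosΔλ=-0.29029873; θ=atan2(y, x)=140.9400° ≈ 140.9°
Leg 6: φ1=0.7163669, φ2=-0.6046903, Δφ=-1.3210572, Δλ=-1.5249535 rad; a=sin²(Δφ/2)+cosφ1·cosφ2·sin²(Δλ/2)=0.6724379970; c=2·atan2(√a, √(1-a))=1.922902998; dist=6371·c=12250.815 ≈ 12250.8 km; running total=48683.1 km
Leg 6 bearing: y=sinΔλ·cosφ2=-0.82181392, x=cosφ1·sinφ2-sinφ1·cosφ2·cosΔλ=-0.45352225; θ=atan2(y, x)=-118.8923° <0 so +360° → 241.1077° ≈ 241.1°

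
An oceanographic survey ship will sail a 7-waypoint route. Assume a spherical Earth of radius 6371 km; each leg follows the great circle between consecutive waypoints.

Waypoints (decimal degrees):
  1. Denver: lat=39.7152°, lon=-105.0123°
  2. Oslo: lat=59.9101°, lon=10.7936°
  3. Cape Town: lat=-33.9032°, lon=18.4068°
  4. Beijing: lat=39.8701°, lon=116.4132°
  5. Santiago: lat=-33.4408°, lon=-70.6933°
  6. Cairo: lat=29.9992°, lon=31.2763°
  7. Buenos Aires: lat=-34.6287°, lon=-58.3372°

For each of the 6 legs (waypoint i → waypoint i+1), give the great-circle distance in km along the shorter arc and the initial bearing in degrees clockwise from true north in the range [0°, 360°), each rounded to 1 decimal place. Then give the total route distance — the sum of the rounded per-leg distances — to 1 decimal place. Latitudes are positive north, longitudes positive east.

Leg 1: dist=7489.8 km, bearing=29.3°
Leg 2: dist=10455.0 km, bearing=173.7°
Leg 3: dist=12954.9 km, bearing=58.1°
Leg 4: dist=19060.3 km, bearing=43.7°
Leg 5: dist=12807.0 km, bearing=69.4°
Leg 6: dist=11811.0 km, bearing=239.0°
Total: 74578.0 km

Leg 1: φ1=0.6931610, φ2=1.0456285, Δφ=0.3524675, Δλ=2.0211942 rad; a=sin²(Δφ/2)+cosφ1·cosφ2·sin²(Δλ/2)=0.3075114830; c=2·atan2(√a, √(1-a))=1.175613388; dist=6371·c=7489.833 ≈ 7489.8 km; running total=7489.8 km
Leg 1 bearing: y=sinΔλ·cosφ2=0.45135975, x=cosφ1·sinφ2-sinφ1·cosφ2·cosΔλ=0.80502613; θ=atan2(y, x)=29.2784° ≈ 29.3°
Leg 2: φ1=1.0456285, φ2=-0.5917225, Δφ=-1.6373510, Δλ=0.1328754 rad; a=sin²(Δφ/2)+cosφ1·cosφ2·sin²(Δλ/2)=0.5350867888; c=2·atan2(√a, √(1-a))=1.641027625; dist=6371·c=10454.987 ≈ 10455.0 km; running total=17944.8 km
Leg 2 bearing: y=sinΔλ·cosφ2=0.10995984, x=cosφ1·sinφ2-sinφ1·cosφ2·cosΔλ=-0.99145575; θ=atan2(y, x)=173.6713° ≈ 173.7°
Leg 3: φ1=-0.5917225, φ2=0.6958645, Δφ=1.2875870, Δλ=1.7105344 rad; a=sin²(Δφ/2)+cosφ1·cosφ2·sin²(Δλ/2)=0.7231484686; c=2·atan2(√a, √(1-a))=2.033419343; dist=6371·c=12954.915 ≈ 12954.9 km; running total=30899.7 km
Leg 3 bearing: y=sinΔλ·cosφ2=0.76001860, x=cosφ1·sinφ2-sinφ1·cosφ2·cosΔλ=0.47243071; θ=atan2(y, x)=58.1347° ≈ 58.1°
Leg 4: φ1=0.6958645, φ2=-0.5836521, Δφ=-1.2795166, Δλ=-3.2656245 rad; a=sin²(Δφ/2)+cosφ1·cosφ2·sin²(Δλ/2)=0.9943954165; c=2·atan2(√a, √(1-a))=2.991724907; dist=6371·c=19060.279 ≈ 19060.3 km; running total=49960.0 km
Leg 4 bearing: y=sinΔλ·cosφ2=0.10323389, x=cosφ1·sinφ2-sinφ1·cosφ2·cosΔλ=0.10786775; θ=atan2(y, x)=43.7425° ≈ 43.7°
Leg 5: φ1=-0.5836521, φ2=0.5235848, Δφ=1.1072369, Δλ=1.7797053 rad; a=sin²(Δφ/2)+cosφ1·cosφ2·sin²(Δλ/2)=0.7127032196; c=2·atan2(√a, √(1-a))=2.010207268; dist=6371·c=12807.031 ≈ 12807.0 km; running total=62767.0 km
Leg 5 bearing: y=sinΔλ·cosφ2=0.84720292, x=cosφ1·sinφ2-sinφ1·cosφ2·cosΔλ=0.31823982; θ=atan2(y, x)=69.4120° ≈ 69.4°
Leg 6: φ1=0.5235848, φ2=-0.6043848, Δφ=-1.1279696, Δλ=-1.5640506 rad; a=sin²(Δφ/2)+cosφ1·cosφ2·sin²(Δλ/2)=0.6396570331; c=2·atan2(√a, √(1-a))=1.853875996; dist=6371·c=11811.044 ≈ 11811.0 km; running total=74578.0 km
Leg 6 bearing: y=sinΔλ·cosφ2=-0.82283311, x=cosφ1·sinφ2-sinφ1·cosφ2·cosΔλ=-0.49490336; θ=atan2(y, x)=-121.0253° <0 so +360° → 238.9747° ≈ 239.0°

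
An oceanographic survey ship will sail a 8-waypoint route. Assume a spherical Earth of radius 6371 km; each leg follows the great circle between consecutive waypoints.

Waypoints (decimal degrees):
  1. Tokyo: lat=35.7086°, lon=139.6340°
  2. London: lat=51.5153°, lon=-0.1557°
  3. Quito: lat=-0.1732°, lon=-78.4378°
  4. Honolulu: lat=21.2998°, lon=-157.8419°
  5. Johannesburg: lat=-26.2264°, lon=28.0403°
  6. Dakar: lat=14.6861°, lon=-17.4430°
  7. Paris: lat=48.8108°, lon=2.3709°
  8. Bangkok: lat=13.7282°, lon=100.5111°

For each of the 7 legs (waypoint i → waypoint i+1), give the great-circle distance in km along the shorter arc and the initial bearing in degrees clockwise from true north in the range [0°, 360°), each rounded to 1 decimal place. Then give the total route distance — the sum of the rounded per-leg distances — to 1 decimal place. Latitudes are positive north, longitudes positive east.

Leg 1: φ1=0.6232326, φ2=0.8991116, Δφ=0.2758790, Δλ=-2.4397905 rad; a=sin²(Δφ/2)+cosφ1·cosφ2·sin²(Δλ/2)=0.4645091738; c=2·atan2(√a, √(1-a))=1.499754933; dist=6371·c=9554.939 ≈ 9554.9 km; running total=9554.9 km
Leg 1 bearing: y=sinΔλ·cosφ2=-0.40175739, x=cosφ1·sinφ2-sinφ1·cosφ2·cosΔλ=0.91299102; θ=atan2(y, x)=-23.7517° <0 so +360° → 336.2483° ≈ 336.2°
Leg 2: φ1=0.8991116, φ2=-0.0030229, Δφ=-0.9021345, Δλ=-1.3662804 rad; a=sin²(Δφ/2)+cosφ1·cosφ2·sin²(Δλ/2)=0.4379903917; c=2·atan2(√a, √(1-a))=1.446456971; dist=6371·c=9215.377 ≈ 9215.4 km; running total=18770.3 km
Leg 2 bearing: y=sinΔλ·cosφ2=-0.97915494, x=cosφ1·sinφ2-sinφ1·cosφ2·cosΔλ=-0.16085660; θ=atan2(y, x)=-99.3293° <0 so +360° → 260.6707° ≈ 260.7°
Leg 3: φ1=-0.0030229, φ2=0.3717516, Δφ=0.3747746, Δλ=-1.3858630 rad; a=sin²(Δφ/2)+cosφ1·cosφ2·sin²(Δλ/2)=0.4148891437; c=2·atan2(√a, √(1-a))=1.399741666; dist=6371·c=8917.754 ≈ 8917.8 km; running total=27688.1 km
Leg 3 bearing: y=sinΔλ·cosφ2=-0.91580575, x=cosφ1·sinφ2-sinφ1·cosφ2·cosΔλ=0.36376420; θ=atan2(y, x)=-68.3367° <0 so +360° → 291.6633° ≈ 291.7°
Leg 4: φ1=0.3717516, φ2=-0.4577370, Δφ=-0.8294887, Δλ=3.2442564 rad; a=sin²(Δφ/2)+cosφ1·cosφ2·sin²(Δλ/2)=0.9959524539; c=2·atan2(√a, √(1-a))=3.014266006; dist=6371·c=19203.889 ≈ 19203.9 km; running total=46892.0 km
Leg 4 bearing: y=sinΔλ·cosφ2=-0.09193333, x=cosφ1·sinφ2-sinφ1·cosφ2·cosΔλ=-0.08759519; θ=atan2(y, x)=-133.6158° <0 so +360° → 226.3842° ≈ 226.4°
Leg 5: φ1=-0.4577370, φ2=0.2563208, Δφ=0.7140578, Δλ=-0.7938333 rad; a=sin²(Δφ/2)+cosφ1·cosφ2·sin²(Δλ/2)=0.2518221173; c=2·atan2(√a, √(1-a))=1.051400464; dist=6371·c=6698.472 ≈ 6698.5 km; running total=53590.5 km
Leg 5 bearing: y=sinΔλ·cosφ2=-0.68975040, x=cosφ1·sinφ2-sinφ1·cosφ2·cosΔλ=0.52713883; θ=atan2(y, x)=-52.6113° <0 so +360° → 307.3887° ≈ 307.4°
Leg 6: φ1=0.2563208, φ2=0.8519092, Δφ=0.5955884, Δλ=0.3458178 rad; a=sin²(Δφ/2)+cosφ1·cosφ2·sin²(Δλ/2)=0.1049473326; c=2·atan2(√a, √(1-a))=0.659815505; dist=6371·c=4203.685 ≈ 4203.7 km; running total=57794.2 km
Leg 6 bearing: y=sinΔλ·cosφ2=0.22322536, x=cosφ1·sinφ2-sinφ1·cosφ2·cosΔλ=0.57088002; θ=atan2(y, x)=21.3565° ≈ 21.4°
Leg 7: φ1=0.8519092, φ2=0.2396023, Δφ=-0.6123069, Δλ=1.7128696 rad; a=sin²(Δφ/2)+cosφ1·cosφ2·sin²(Δλ/2)=0.4559969758; c=2·atan2(√a, √(1-a))=1.482676279; dist=6371·c=9446.131 ≈ 9446.1 km; running total=67240.3 km
Leg 7 bearing: y=sinΔλ·cosφ2=0.96164482, x=cosφ1·sinφ2-sinφ1·cosφ2·cosΔλ=0.25979641; θ=atan2(y, x)=74.8820° ≈ 74.9°

Leg 1: dist=9554.9 km, bearing=336.2°
Leg 2: dist=9215.4 km, bearing=260.7°
Leg 3: dist=8917.8 km, bearing=291.7°
Leg 4: dist=19203.9 km, bearing=226.4°
Leg 5: dist=6698.5 km, bearing=307.4°
Leg 6: dist=4203.7 km, bearing=21.4°
Leg 7: dist=9446.1 km, bearing=74.9°
Total: 67240.3 km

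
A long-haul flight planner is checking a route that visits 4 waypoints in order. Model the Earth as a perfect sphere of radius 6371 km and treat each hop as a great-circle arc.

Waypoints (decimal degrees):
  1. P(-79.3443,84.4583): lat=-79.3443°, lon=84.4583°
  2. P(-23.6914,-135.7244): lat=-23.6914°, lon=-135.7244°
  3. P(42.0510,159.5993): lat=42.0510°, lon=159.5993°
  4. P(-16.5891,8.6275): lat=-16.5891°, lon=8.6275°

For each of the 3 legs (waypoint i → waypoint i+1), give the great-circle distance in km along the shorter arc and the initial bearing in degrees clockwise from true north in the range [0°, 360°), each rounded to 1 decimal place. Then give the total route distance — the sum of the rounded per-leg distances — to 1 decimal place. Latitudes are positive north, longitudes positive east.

Leg 1: φ1=-1.3848193, φ2=-0.4134929, Δφ=0.9713263, Δλ=-3.8429131 rad; a=sin²(Δφ/2)+cosφ1·cosφ2·sin²(Δλ/2)=0.3672400036; c=2·atan2(√a, √(1-a))=1.302053092; dist=6371·c=8295.380 ≈ 8295.4 km; running total=8295.4 km
Leg 1 bearing: y=sinΔλ·cosφ2=0.59084918, x=cosφ1·sinφ2-sinφ1·cosφ2·cosΔλ=-0.76183750; θ=atan2(y, x)=142.2043° ≈ 142.2°
Leg 2: φ1=-0.4134929, φ2=0.7339284, Δφ=1.1474213, Δλ=5.1543709 rad; a=sin²(Δφ/2)+cosφ1·cosφ2·sin²(Δλ/2)=0.4891424441; c=2·atan2(√a, √(1-a))=1.549079508; dist=6371·c=9869.186 ≈ 9869.2 km; running total=18164.6 km
Leg 2 bearing: y=sinΔλ·cosφ2=-0.67119421, x=cosφ1·sinφ2-sinφ1·cosφ2·cosΔλ=0.74096342; θ=atan2(y, x)=-42.1715° <0 so +360° → 317.8285° ≈ 317.8°
Leg 3: φ1=0.7339284, φ2=-0.2895344, Δφ=-1.0234628, Δλ=-2.6349550 rad; a=sin²(Δφ/2)+cosφ1·cosφ2·sin²(Δλ/2)=0.9067378140; c=2·atan2(√a, √(1-a))=2.520899695; dist=6371·c=16060.652 ≈ 16060.7 km; running total=34225.3 km
Leg 3 bearing: y=sinΔλ·cosφ2=-0.46504284, x=cosφ1·sinφ2-sinφ1·cosφ2·cosΔλ=0.34927433; θ=atan2(y, x)=-53.0913° <0 so +360° → 306.9087° ≈ 306.9°

Leg 1: dist=8295.4 km, bearing=142.2°
Leg 2: dist=9869.2 km, bearing=317.8°
Leg 3: dist=16060.7 km, bearing=306.9°
Total: 34225.3 km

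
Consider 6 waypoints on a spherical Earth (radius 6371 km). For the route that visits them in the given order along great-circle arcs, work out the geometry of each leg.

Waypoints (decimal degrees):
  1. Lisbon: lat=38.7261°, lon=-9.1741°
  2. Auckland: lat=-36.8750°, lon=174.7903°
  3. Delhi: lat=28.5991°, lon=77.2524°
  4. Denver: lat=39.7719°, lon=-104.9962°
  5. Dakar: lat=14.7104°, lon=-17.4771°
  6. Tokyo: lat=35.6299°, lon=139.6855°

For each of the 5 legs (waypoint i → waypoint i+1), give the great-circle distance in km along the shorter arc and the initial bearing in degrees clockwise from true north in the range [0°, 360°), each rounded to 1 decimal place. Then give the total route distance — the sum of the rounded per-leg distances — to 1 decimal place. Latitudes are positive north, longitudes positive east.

Leg 1: dist=19610.6 km, bearing=299.4°
Leg 2: dist=12486.6 km, bearing=289.8°
Leg 3: dist=12409.0 km, bearing=1.9°
Leg 4: dist=8759.6 km, bearing=80.1°
Leg 5: dist=13922.9 km, bearing=22.7°
Total: 67188.7 km

Leg 1: φ1=0.6758980, φ2=-0.6435902, Δφ=-1.3194881, Δλ=3.2107845 rad; a=sin²(Δφ/2)+cosφ1·cosφ2·sin²(Δλ/2)=0.9989924314; c=2·atan2(√a, √(1-a))=3.078097545; dist=6371·c=19610.559 ≈ 19610.6 km; running total=19610.6 km
Leg 1 bearing: y=sinΔλ·cosφ2=-0.05530562, x=cosφ1·sinφ2-sinφ1·cosφ2·cosΔλ=0.03110470; θ=atan2(y, x)=-60.6459° <0 so +360° → 299.3541° ≈ 299.4°
Leg 2: φ1=-0.6435902, φ2=0.4991485, Δφ=1.1427386, Δλ=-1.7023575 rad; a=sin²(Δφ/2)+cosφ1·cosφ2·sin²(Δλ/2)=0.6896880074; c=2·atan2(√a, √(1-a))=1.959918128; dist=6371·c=12486.638 ≈ 12486.6 km; running total=32097.2 km
Leg 2 bearing: y=sinΔλ·cosφ2=-0.87040317, x=cosφ1·sinφ2-sinφ1·cosφ2·cosΔλ=0.31380275; θ=atan2(y, x)=-70.1745° <0 so +360° → 289.8255° ≈ 289.8°
Leg 3: φ1=0.4991485, φ2=0.6941506, Δφ=0.1950021, Δλ=-3.1808381 rad; a=sin²(Δφ/2)+cosφ1·cosφ2·sin²(Δλ/2)=0.6840377461; c=2·atan2(√a, √(1-a))=1.947734680; dist=6371·c=12409.018 ≈ 12409.0 km; running total=44506.2 km
Leg 3 bearing: y=sinΔλ·cosφ2=0.03015623, x=cosφ1·sinφ2-sinφ1·cosφ2·cosΔλ=0.92930675; θ=atan2(y, x)=1.8586° ≈ 1.9°
Leg 4: φ1=0.6941506, φ2=0.2567449, Δφ=-0.4374057, Δλ=1.5274965 rad; a=sin²(Δφ/2)+cosφ1·cosφ2·sin²(Δλ/2)=0.4026855763; c=2·atan2(√a, √(1-a))=1.374917279; dist=6371·c=8759.598 ≈ 8759.6 km; running total=53265.8 km
Leg 4 bearing: y=sinΔλ·cosφ2=0.96631511, x=cosφ1·sinφ2-sinφ1·cosφ2·cosΔλ=0.16838862; θ=atan2(y, x)=80.1150° ≈ 80.1°
Leg 5: φ1=0.2567449, φ2=0.6218591, Δφ=0.3651142, Δλ=2.7430048 rad; a=sin²(Δφ/2)+cosφ1·cosφ2·sin²(Δλ/2)=0.7882999103; c=2·atan2(√a, √(1-a))=2.185357226; dist=6371·c=13922.911 ≈ 13922.9 km; running total=67188.7 km
Leg 5 bearing: y=sinΔλ·cosφ2=0.31546049, x=cosφ1·sinφ2-sinφ1·cosφ2·cosΔλ=0.75366924; θ=atan2(y, x)=22.7125° ≈ 22.7°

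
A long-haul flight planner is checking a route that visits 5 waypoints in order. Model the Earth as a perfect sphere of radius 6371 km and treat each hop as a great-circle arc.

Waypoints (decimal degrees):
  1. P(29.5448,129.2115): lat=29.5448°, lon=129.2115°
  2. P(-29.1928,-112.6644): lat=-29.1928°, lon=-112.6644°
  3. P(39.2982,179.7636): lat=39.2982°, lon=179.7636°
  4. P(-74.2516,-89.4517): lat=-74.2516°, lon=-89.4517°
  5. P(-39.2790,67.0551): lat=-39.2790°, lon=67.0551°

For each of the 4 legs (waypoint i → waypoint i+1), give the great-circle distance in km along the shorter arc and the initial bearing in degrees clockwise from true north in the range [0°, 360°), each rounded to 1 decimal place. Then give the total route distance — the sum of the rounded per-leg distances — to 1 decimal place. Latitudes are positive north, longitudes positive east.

Leg 1: φ1=0.5156540, φ2=-0.5095105, Δφ=-1.0251645, Δλ=-4.2215308 rad; a=sin²(Δφ/2)+cosφ1·cosφ2·sin²(Δλ/2)=0.7992562234; c=2·atan2(√a, √(1-a))=2.212439288; dist=6371·c=14095.451 ≈ 14095.5 km; running total=14095.5 km
Leg 1 bearing: y=sinΔλ·cosφ2=0.76990907, x=cosφ1·sinφ2-sinφ1·cosφ2·cosΔλ=-0.22141111; θ=atan2(y, x)=106.0442° ≈ 106.0°
Leg 2: φ1=-0.5095105, φ2=0.6858830, Δφ=1.1953935, Δλ=5.1038314 rad; a=sin²(Δφ/2)+cosφ1·cosφ2·sin²(Δλ/2)=0.5255879302; c=2·atan2(√a, √(1-a))=1.621994552; dist=6371·c=10333.727 ≈ 10333.7 km; running total=24429.2 km
Leg 2 bearing: y=sinΔλ·cosφ2=-0.71532509, x=cosφ1·sinφ2-sinφ1·cosφ2·cosΔλ=0.69691538; θ=atan2(y, x)=-45.7469° <0 so +360° → 314.2531° ≈ 314.3°
Leg 3: φ1=0.6858830, φ2=-1.2959349, Δφ=-1.9818179, Δλ=-4.6986934 rad; a=sin²(Δφ/2)+cosφ1·cosφ2·sin²(Δλ/2)=0.8062293102; c=2·atan2(√a, √(1-a))=2.229963383; dist=6371·c=14207.097 ≈ 14207.1 km; running total=38636.3 km
Leg 3 bearing: y=sinΔλ·cosφ2=0.27138812, x=cosφ1·sinφ2-sinφ1·cosφ2·cosΔλ=-0.74245736; θ=atan2(y, x)=159.9213° ≈ 159.9°
Leg 4: φ1=-1.2959349, φ2=-0.6855479, Δφ=0.6103870, Δλ=2.7315590 rad; a=sin²(Δφ/2)+cosφ1·cosφ2·sin²(Δλ/2)=0.2916729980; c=2·atan2(√a, √(1-a))=1.141034825; dist=6371·c=7269.533 ≈ 7269.5 km; running total=45905.8 km
Leg 4 bearing: y=sinΔλ·cosφ2=0.30857636, x=cosφ1·sinφ2-sinφ1·cosφ2·cosΔλ=-0.85509068; θ=atan2(y, x)=160.1570° ≈ 160.2°

Leg 1: dist=14095.5 km, bearing=106.0°
Leg 2: dist=10333.7 km, bearing=314.3°
Leg 3: dist=14207.1 km, bearing=159.9°
Leg 4: dist=7269.5 km, bearing=160.2°
Total: 45905.8 km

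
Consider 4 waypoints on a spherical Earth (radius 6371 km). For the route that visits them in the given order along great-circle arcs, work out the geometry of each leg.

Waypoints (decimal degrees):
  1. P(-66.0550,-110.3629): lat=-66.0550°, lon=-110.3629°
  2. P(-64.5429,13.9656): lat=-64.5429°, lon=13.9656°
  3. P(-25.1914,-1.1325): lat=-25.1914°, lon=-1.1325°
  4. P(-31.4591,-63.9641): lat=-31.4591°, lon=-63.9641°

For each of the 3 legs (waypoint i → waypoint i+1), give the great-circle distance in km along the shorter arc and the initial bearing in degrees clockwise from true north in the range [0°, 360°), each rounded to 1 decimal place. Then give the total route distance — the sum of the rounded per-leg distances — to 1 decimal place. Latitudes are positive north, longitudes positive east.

Leg 1: dist=4823.6 km, bearing=148.9°
Leg 2: dist=4508.9 km, bearing=338.7°
Leg 3: dist=6107.9 km, bearing=248.0°
Total: 15440.4 km

Leg 1: φ1=-1.1528772, φ2=-1.1264861, Δφ=0.0263911, Δλ=2.1699417 rad; a=sin²(Δφ/2)+cosφ1·cosφ2·sin²(Δλ/2)=0.1365906145; c=2·atan2(√a, √(1-a))=0.757117561; dist=6371·c=4823.596 ≈ 4823.6 km; running total=4823.6 km
Leg 1 bearing: y=sinΔλ·cosφ2=0.35496557, x=cosφ1·sinφ2-sinφ1·cosφ2·cosΔλ=-0.58799143; θ=atan2(y, x)=148.8810° ≈ 148.9°
Leg 2: φ1=-1.1264861, φ2=-0.4396729, Δφ=0.6868132, Δλ=-0.2635116 rad; a=sin²(Δφ/2)+cosφ1·cosφ2·sin²(Δλ/2)=0.1200778053; c=2·atan2(√a, √(1-a))=0.707722608; dist=6371·c=4508.901 ≈ 4508.9 km; running total=9332.5 km
Leg 2 bearing: y=sinΔλ·cosφ2=-0.23569920, x=cosφ1·sinφ2-sinφ1·cosφ2·cosΔλ=0.60587325; θ=atan2(y, x)=-21.2572° <0 so +360° → 338.7428° ≈ 338.7°
Leg 3: φ1=-0.4396729, φ2=-0.5490649, Δφ=-0.1093920, Δλ=-1.0966183 rad; a=sin²(Δφ/2)+cosφ1·cosφ2·sin²(Δλ/2)=0.2127066397; c=2·atan2(√a, √(1-a))=0.958697226; dist=6371·c=6107.860 ≈ 6107.9 km; running total=15440.4 km
Leg 3 bearing: y=sinΔλ·cosφ2=-0.75889859, x=cosφ1·sinφ2-sinφ1·cosφ2·cosΔλ=-0.30646864; θ=atan2(y, x)=-111.9905° <0 so +360° → 248.0095° ≈ 248.0°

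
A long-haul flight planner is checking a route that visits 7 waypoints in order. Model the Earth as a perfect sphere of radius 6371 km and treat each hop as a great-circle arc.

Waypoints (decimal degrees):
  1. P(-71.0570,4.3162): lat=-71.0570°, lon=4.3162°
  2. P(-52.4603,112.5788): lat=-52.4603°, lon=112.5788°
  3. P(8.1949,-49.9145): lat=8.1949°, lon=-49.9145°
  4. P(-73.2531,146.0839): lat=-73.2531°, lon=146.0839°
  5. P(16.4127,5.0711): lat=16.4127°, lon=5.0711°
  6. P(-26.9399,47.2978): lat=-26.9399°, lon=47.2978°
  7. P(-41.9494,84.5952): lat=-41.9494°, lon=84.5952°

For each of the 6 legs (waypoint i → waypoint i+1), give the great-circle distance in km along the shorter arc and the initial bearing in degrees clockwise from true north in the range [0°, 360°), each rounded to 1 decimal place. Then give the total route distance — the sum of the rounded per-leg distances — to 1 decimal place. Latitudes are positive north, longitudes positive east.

Leg 1: φ1=-1.2401786, φ2=-0.9156050, Δφ=0.3245736, Δλ=1.8895388 rad; a=sin²(Δφ/2)+cosφ1·cosφ2·sin²(Δλ/2)=0.1559985198; c=2·atan2(√a, √(1-a))=0.812062727; dist=6371·c=5173.652 ≈ 5173.7 km; running total=5173.7 km
Leg 1 bearing: y=sinΔλ·cosφ2=0.57862014, x=cosφ1·sinφ2-sinφ1·cosφ2·cosΔλ=-0.43800760; θ=atan2(y, x)=127.1252° ≈ 127.1°
Leg 2: φ1=-0.9156050, φ2=0.1430280, Δφ=1.0586329, Δλ=-2.8360431 rad; a=sin²(Δφ/2)+cosφ1·cosφ2·sin²(Δλ/2)=0.8440901718; c=2·atan2(√a, √(1-a))=2.329774383; dist=6371·c=14842.993 ≈ 14843.0 km; running total=20016.7 km
Leg 2 bearing: y=sinΔλ·cosφ2=-0.29774565, x=cosφ1·sinφ2-sinφ1·cosφ2·cosΔλ=-0.66163082; θ=atan2(y, x)=-155.7714° <0 so +360° → 204.2286° ≈ 204.2°
Leg 3: φ1=0.1430280, φ2=-1.2785078, Δφ=-1.4215358, Δλ=3.4208174 rad; a=sin²(Δφ/2)+cosφ1·cosφ2·sin²(Δλ/2)=0.7053256895; c=2·atan2(√a, √(1-a))=1.993964668; dist=6371·c=12703.549 ≈ 12703.5 km; running total=32720.2 km
Leg 3 bearing: y=sinΔλ·cosφ2=-0.07941564, x=cosφ1·sinφ2-sinφ1·cosφ2·cosΔλ=-0.90832736; θ=atan2(y, x)=-175.0033° <0 so +360° → 184.9967° ≈ 185.0°
Leg 4: φ1=-1.2785078, φ2=0.2864557, Δφ=1.5649634, Δλ=-2.4611376 rad; a=sin²(Δφ/2)+cosφ1·cosφ2·sin²(Δλ/2)=0.7427072057; c=2·atan2(√a, √(1-a))=2.077633433; dist=6371·c=13236.603 ≈ 13236.6 km; running total=45956.8 km
Leg 4 bearing: y=sinΔλ·cosφ2=-0.60350989, x=cosφ1·sinφ2-sinφ1·cosφ2·cosΔλ=-0.63257305; θ=atan2(y, x)=-136.3469° <0 so +360° → 223.6531° ≈ 223.7°
Leg 5: φ1=0.2864557, φ2=-0.4701900, Δφ=-0.7566456, Δλ=0.7369949 rad; a=sin²(Δφ/2)+cosφ1·cosφ2·sin²(Δλ/2)=0.2473886519; c=2·atan2(√a, √(1-a))=1.041156329; dist=6371·c=6633.207 ≈ 6633.2 km; running total=52590.0 km
Leg 5 bearing: y=sinΔλ·cosφ2=0.59913467, x=cosφ1·sinφ2-sinφ1·cosφ2·cosΔλ=-0.62111809; θ=atan2(y, x)=136.0321° ≈ 136.0°
Leg 6: φ1=-0.4701900, φ2=-0.7321551, Δφ=-0.2619652, Δλ=0.6509624 rad; a=sin²(Δφ/2)+cosφ1·cosφ2·sin²(Δλ/2)=0.0848527331; c=2·atan2(√a, √(1-a))=0.591160372; dist=6371·c=3766.283 ≈ 3766.3 km; running total=56356.3 km
Leg 6 bearing: y=sinΔλ·cosφ2=0.45066822, x=cosφ1·sinφ2-sinφ1·cosφ2·cosΔλ=-0.32788587; θ=atan2(y, x)=126.0379° ≈ 126.0°

Leg 1: dist=5173.7 km, bearing=127.1°
Leg 2: dist=14843.0 km, bearing=204.2°
Leg 3: dist=12703.5 km, bearing=185.0°
Leg 4: dist=13236.6 km, bearing=223.7°
Leg 5: dist=6633.2 km, bearing=136.0°
Leg 6: dist=3766.3 km, bearing=126.0°
Total: 56356.3 km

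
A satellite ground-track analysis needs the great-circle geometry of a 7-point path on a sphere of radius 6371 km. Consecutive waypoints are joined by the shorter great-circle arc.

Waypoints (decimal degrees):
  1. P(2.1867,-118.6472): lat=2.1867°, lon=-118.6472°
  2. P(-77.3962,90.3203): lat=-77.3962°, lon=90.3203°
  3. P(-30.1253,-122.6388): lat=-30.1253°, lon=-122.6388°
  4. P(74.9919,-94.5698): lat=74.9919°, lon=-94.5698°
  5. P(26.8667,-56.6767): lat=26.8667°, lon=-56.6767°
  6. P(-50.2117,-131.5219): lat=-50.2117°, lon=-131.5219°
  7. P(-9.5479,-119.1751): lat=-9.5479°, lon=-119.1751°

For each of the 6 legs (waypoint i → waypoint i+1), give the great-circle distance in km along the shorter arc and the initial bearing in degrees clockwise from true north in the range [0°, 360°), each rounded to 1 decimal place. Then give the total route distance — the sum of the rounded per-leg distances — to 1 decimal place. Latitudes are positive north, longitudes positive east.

Leg 1: φ1=0.0381651, φ2=-1.3508185, Δφ=-1.3889836, Δλ=3.6471709 rad; a=sin²(Δφ/2)+cosφ1·cosφ2·sin²(Δλ/2)=0.6140031629; c=2·atan2(√a, √(1-a))=1.800825908; dist=6371·c=11473.062 ≈ 11473.1 km; running total=11473.1 km
Leg 1 bearing: y=sinΔλ·cosφ2=-0.10568105, x=cosφ1·sinφ2-sinφ1·cosφ2·cosΔλ=-0.96790735; θ=atan2(y, x)=-173.7688° <0 so +360° → 186.2312° ≈ 186.2°
Leg 2: φ1=-1.3508185, φ2=-0.5257857, Δφ=0.8250328, Δλ=-3.7168375 rad; a=sin²(Δφ/2)+cosφ1·cosφ2·sin²(Δλ/2)=0.3342806179; c=2·atan2(√a, √(1-a))=1.232968199; dist=6371·c=7855.240 ≈ 7855.2 km; running total=19328.3 km
Leg 2 bearing: y=sinΔλ·cosφ2=0.47055664, x=cosφ1·sinφ2-sinφ1·cosφ2·cosΔλ=-0.81775595; θ=atan2(y, x)=150.0828° ≈ 150.1°
Leg 3: φ1=-0.5257857, φ2=1.3088556, Δφ=1.8346412, Δλ=0.4898965 rad; a=sin²(Δφ/2)+cosφ1·cosφ2·sin²(Δλ/2)=0.6435691592; c=2·atan2(√a, √(1-a))=1.862034334; dist=6371·c=11863.021 ≈ 11863.0 km; running total=31191.3 km
Leg 3 bearing: y=sinΔλ·cosφ2=0.12184755, x=cosφ1·sinφ2-sinφ1·cosφ2·cosΔλ=0.95010776; θ=atan2(y, x)=7.3081° ≈ 7.3°
Leg 4: φ1=1.3088556, φ2=0.4689124, Δφ=-0.8399432, Δλ=0.6613594 rad; a=sin²(Δφ/2)+cosφ1·cosφ2·sin²(Δλ/2)=0.1906001051; c=2·atan2(√a, √(1-a))=0.903582407; dist=6371·c=5756.724 ≈ 5756.7 km; running total=36948.0 km
Leg 4 bearing: y=sinΔλ·cosφ2=0.54789468, x=cosφ1·sinφ2-sinφ1·cosφ2·cosΔλ=-0.56293715; θ=atan2(y, x)=135.7758° ≈ 135.8°
Leg 5: φ1=0.4689124, φ2=-0.8763595, Δφ=-1.3452719, Δλ=-1.3062952 rad; a=sin²(Δφ/2)+cosφ1·cosφ2·sin²(Δλ/2)=0.5990079688; c=2·atan2(√a, √(1-a))=1.770129689; dist=6371·c=11277.496 ≈ 11277.5 km; running total=48225.5 km
Leg 5 bearing: y=sinΔλ·cosφ2=-0.61769718, x=cosφ1·sinφ2-sinφ1·cosφ2·cosΔλ=-0.76107810; θ=atan2(y, x)=-140.9369° <0 so +360° → 219.0631° ≈ 219.1°
Leg 6: φ1=-0.8763595, φ2=-0.1666423, Δφ=0.7097172, Δλ=0.2154923 rad; a=sin²(Δφ/2)+cosφ1·cosφ2·sin²(Δλ/2)=0.1280250441; c=2·atan2(√a, √(1-a))=0.731834298; dist=6371·c=4662.516 ≈ 4662.5 km; running total=52888.0 km
Leg 6 bearing: y=sinΔλ·cosφ2=0.21086627, x=cosφ1·sinφ2-sinφ1·cosφ2·cosΔλ=0.63409301; θ=atan2(y, x)=18.3944° ≈ 18.4°

Leg 1: dist=11473.1 km, bearing=186.2°
Leg 2: dist=7855.2 km, bearing=150.1°
Leg 3: dist=11863.0 km, bearing=7.3°
Leg 4: dist=5756.7 km, bearing=135.8°
Leg 5: dist=11277.5 km, bearing=219.1°
Leg 6: dist=4662.5 km, bearing=18.4°
Total: 52888.0 km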